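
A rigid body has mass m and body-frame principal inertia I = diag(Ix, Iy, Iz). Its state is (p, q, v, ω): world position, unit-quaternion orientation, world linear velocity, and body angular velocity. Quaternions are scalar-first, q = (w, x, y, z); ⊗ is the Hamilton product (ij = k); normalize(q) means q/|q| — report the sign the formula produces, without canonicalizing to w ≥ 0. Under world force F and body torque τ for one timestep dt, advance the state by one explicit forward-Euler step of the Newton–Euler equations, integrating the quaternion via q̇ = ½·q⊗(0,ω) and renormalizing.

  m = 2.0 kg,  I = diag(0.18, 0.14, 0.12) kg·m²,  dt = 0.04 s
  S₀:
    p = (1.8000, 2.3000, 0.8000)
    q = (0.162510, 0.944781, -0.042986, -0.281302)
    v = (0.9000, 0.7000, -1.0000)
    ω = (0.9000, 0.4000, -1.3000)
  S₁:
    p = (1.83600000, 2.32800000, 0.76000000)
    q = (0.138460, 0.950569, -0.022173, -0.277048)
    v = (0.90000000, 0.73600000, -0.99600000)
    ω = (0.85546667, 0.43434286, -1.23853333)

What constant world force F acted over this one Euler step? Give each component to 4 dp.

F = (0.0000, 1.8000, 0.2000)

v₁ − v₀ = (0.00000000, 0.03600000, 0.00400000)
m·(v₁−v₀)/dt = (0.0000, 1.8000, 0.2000)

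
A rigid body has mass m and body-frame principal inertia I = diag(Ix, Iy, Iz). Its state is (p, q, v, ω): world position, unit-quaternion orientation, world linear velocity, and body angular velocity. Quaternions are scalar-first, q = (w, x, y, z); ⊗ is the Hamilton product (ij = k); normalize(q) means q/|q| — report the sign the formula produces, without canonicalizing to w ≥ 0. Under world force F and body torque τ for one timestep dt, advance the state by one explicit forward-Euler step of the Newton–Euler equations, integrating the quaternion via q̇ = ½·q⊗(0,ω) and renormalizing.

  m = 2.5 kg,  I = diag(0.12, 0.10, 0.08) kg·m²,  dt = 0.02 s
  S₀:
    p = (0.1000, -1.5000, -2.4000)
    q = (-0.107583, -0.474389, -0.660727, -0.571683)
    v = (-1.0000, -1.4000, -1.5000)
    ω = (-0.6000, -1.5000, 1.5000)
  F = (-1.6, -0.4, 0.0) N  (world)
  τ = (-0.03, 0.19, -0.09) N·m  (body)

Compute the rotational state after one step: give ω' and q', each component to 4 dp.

ω' = (-0.6125, -1.4548, 1.4820)
q' = (-0.1117, -0.4921, -0.6484, -0.5700)

ω×(Iω) gyroscopic = (0.0450, -0.0360, -0.0180)
angular accel α = (-0.6250, 2.2600, -0.9000)
ω + α·dt = (-0.6125, -1.4548, 1.4820)
q⊗(0,ω) = (-0.4181994, -1.7840652, 1.2159678, 0.1537728)
updated quaternion q' = (-0.1117, -0.4921, -0.6484, -0.5700)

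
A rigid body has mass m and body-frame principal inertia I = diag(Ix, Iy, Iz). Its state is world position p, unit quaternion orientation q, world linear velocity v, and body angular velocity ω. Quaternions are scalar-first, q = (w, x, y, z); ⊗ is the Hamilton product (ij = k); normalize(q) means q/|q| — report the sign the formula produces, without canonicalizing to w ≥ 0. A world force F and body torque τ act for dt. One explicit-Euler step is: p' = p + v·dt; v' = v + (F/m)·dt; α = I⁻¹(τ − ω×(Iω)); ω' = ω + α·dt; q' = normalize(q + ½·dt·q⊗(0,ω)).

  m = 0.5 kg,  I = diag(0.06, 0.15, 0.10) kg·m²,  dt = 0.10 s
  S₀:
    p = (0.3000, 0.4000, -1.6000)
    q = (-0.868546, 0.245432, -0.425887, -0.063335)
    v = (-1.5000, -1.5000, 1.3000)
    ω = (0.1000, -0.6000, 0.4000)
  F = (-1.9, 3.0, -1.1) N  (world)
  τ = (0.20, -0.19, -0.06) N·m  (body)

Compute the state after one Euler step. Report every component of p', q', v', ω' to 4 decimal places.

a = (-3.8000, 6.0000, -2.2000)
p + v·dt = (0.1500, 0.2500, -1.4700)
v + (F/m)dt = (-1.8800, -0.9000, 1.0800)
gyro term ω×Iω = (0.0120, -0.0016, -0.0054)
angular accel α = (3.1333, -1.2560, -0.5460)
ω' = ω + α·dt = (0.4133, -0.7256, 0.3454)
q⊗(0,ω) = (-0.2547414, -0.2952104, 0.4166213, -0.4520889)
q + ½dt·q⊗(0,ω), renormalized = (-0.8807, 0.2305, -0.4048, -0.0859)

p' = (0.1500, 0.2500, -1.4700)
q' = (-0.8807, 0.2305, -0.4048, -0.0859)
v' = (-1.8800, -0.9000, 1.0800)
ω' = (0.4133, -0.7256, 0.3454)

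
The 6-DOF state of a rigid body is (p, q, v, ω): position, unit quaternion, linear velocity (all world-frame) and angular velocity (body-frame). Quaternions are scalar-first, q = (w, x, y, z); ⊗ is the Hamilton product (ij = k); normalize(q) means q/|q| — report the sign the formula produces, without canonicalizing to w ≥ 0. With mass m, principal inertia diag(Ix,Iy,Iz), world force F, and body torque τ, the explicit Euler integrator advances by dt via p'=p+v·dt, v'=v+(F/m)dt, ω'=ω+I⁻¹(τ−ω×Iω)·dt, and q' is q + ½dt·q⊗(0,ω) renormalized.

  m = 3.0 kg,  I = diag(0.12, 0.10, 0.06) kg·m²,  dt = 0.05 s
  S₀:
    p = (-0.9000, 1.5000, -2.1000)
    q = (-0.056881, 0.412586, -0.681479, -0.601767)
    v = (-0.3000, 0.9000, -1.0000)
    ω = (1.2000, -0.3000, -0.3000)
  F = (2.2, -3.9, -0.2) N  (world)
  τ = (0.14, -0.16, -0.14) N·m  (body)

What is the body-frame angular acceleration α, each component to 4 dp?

α = (1.1967, -1.3840, -2.4533)

ω×(Iω) gyroscopic = (-0.0036, -0.0216, 0.0072)
(τ − ω×Iω)/I = (1.1967, -1.3840, -2.4533)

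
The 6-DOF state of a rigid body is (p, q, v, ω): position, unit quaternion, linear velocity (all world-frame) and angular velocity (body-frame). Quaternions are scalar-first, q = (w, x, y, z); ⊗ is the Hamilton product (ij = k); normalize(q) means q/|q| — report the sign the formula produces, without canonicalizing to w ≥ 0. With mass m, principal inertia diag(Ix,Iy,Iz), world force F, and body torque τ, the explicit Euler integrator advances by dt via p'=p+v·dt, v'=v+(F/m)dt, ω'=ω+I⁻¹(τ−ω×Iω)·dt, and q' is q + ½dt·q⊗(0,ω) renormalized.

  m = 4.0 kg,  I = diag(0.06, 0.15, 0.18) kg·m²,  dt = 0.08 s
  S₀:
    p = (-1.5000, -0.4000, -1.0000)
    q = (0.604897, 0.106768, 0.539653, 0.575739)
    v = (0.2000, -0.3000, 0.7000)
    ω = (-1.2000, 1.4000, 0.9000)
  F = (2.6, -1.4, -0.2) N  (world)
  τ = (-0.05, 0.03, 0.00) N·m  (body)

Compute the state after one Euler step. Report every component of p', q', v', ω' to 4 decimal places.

p' = (-1.4840, -0.4240, -0.9440)
q' = (0.5572, 0.0647, 0.5402, 0.6273)
v' = (0.2520, -0.3280, 0.6960)
ω' = (-1.3171, 1.3469, 0.9672)

α = I⁻¹(τ − ω×Iω) = (-1.4633, -0.6640, 0.8400)
ω' = ω + α·dt = (-1.3171, 1.3469, 0.9672)
Hamilton product q⊗(0,ω) = (-1.1455577, -1.0462233, 0.0598778, 1.3414661)
q + ½dt·q⊗(0,ω), renormalized = (0.5572, 0.0647, 0.5402, 0.6273)
linear accel F/m = (0.6500, -0.3500, -0.0500)
p' = p + v·dt = (-1.4840, -0.4240, -0.9440)
v + (F/m)dt = (0.2520, -0.3280, 0.6960)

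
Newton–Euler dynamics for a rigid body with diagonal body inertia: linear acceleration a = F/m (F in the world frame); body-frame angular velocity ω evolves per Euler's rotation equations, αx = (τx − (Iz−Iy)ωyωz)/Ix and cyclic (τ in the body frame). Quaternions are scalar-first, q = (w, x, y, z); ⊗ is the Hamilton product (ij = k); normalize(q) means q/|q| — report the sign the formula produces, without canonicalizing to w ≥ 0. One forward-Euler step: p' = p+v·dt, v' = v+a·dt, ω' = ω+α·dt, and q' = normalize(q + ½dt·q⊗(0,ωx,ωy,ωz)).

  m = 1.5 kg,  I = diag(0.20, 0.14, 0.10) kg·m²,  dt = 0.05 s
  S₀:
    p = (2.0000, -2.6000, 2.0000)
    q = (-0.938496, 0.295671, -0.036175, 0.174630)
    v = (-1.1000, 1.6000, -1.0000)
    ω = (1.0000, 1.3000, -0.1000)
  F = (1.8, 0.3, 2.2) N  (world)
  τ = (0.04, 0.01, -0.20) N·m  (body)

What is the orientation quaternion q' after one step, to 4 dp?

2q̇ = q⊗(0,ω) = (-0.2311805, -1.1618975, -1.0158477, 0.5143969)
q + ½dt·q⊗(0,ω), renormalized = (-0.9435, 0.2664, -0.0615, 0.1873)

q' = (-0.9435, 0.2664, -0.0615, 0.1873)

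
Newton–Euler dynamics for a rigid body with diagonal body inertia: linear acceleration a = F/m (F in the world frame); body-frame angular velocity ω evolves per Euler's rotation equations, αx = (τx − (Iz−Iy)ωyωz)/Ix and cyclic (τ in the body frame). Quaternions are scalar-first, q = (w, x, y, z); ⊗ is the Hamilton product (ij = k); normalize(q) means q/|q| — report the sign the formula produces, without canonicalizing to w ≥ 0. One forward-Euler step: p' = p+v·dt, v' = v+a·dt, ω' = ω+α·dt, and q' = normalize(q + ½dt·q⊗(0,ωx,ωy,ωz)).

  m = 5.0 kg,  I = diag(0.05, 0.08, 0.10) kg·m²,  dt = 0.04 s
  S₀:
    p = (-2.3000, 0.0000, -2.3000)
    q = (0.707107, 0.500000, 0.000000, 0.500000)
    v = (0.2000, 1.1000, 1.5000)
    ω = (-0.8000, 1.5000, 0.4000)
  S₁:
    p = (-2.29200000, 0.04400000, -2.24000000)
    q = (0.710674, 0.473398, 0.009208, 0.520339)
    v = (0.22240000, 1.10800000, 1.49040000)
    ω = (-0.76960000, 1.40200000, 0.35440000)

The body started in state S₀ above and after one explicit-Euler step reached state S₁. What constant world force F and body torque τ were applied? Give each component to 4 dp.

F = (2.8000, 1.0000, -1.2000)
τ = (0.0500, -0.1800, -0.1500)

rate change Δω = (0.03040000, -0.09800000, -0.04560000)
precession coupling = (0.0120, 0.0160, -0.0360)
applied torque τ = (0.0500, -0.1800, -0.1500)
Δv = v₁−v₀ = (0.02240000, 0.00800000, -0.00960000)
m·(v₁−v₀)/dt = (2.8000, 1.0000, -1.2000)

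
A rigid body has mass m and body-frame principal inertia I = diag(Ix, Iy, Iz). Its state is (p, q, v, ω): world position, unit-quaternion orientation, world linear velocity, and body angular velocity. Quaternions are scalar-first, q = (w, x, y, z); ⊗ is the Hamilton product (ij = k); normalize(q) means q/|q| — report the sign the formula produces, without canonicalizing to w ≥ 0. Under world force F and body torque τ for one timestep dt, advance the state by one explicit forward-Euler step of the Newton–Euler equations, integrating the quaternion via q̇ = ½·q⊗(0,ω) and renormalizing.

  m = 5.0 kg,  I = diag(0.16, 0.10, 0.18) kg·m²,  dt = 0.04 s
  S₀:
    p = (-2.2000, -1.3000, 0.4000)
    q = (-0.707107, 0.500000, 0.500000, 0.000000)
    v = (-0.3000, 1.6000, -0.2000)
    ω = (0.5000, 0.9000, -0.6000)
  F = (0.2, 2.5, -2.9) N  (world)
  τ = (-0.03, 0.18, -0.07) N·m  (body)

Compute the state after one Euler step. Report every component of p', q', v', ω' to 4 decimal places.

p' = (-2.2120, -1.2360, 0.3920)
q' = (-0.7209, 0.4868, 0.4931, 0.0125)
v' = (-0.2984, 1.6200, -0.2232)
ω' = (0.5033, 0.9696, -0.6096)

α = I⁻¹(τ − ω×Iω) = (0.0825, 1.7400, -0.2389)
ω' = ω + α·dt = (0.5033, 0.9696, -0.6096)
q⊗(0,ω) = (-0.7000000, -0.6535535, -0.3363963, 0.6242642)
updated quaternion q' = (-0.7209, 0.4868, 0.4931, 0.0125)
new position p' = (-2.2120, -1.2360, 0.3920)
new velocity v' = (-0.2984, 1.6200, -0.2232)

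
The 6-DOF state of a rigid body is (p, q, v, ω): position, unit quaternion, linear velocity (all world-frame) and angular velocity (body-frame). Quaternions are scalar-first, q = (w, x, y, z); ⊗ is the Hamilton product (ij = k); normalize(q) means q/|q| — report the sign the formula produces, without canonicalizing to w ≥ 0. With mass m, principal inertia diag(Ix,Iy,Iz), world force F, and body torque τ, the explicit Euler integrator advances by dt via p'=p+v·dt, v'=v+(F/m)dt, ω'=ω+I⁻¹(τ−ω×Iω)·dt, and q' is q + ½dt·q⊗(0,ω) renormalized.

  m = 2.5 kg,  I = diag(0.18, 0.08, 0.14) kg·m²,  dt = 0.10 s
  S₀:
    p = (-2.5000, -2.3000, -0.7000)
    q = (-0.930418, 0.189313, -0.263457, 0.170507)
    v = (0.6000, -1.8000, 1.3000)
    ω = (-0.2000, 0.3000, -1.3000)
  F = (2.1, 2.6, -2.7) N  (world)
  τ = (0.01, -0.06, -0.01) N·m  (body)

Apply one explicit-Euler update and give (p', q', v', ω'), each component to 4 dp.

p' = (-2.4400, -2.4800, -0.5700)
q' = (-0.9114, 0.2127, -0.2662, 0.2307)
v' = (0.6840, -1.6960, 1.1920)
ω' = (-0.1814, 0.2120, -1.3114)

a = F/m = (0.8400, 1.0400, -1.0800)
new position p' = (-2.4400, -2.4800, -0.5700)
v + (F/m)dt = (0.6840, -1.6960, 1.1920)
precession coupling ω×(Iω) = (-0.0234, 0.0104, 0.0060)
(τ − ω×Iω)/I = (0.1856, -0.8800, -0.1143)
ω + α·dt = (-0.1814, 0.2120, -1.3114)
2q̇ = q⊗(0,ω) = (0.3385588, 0.4774256, -0.0671199, 1.2136459)
q' = normalize(q + ½dt·q⊗(0,ω)) = (-0.9114, 0.2127, -0.2662, 0.2307)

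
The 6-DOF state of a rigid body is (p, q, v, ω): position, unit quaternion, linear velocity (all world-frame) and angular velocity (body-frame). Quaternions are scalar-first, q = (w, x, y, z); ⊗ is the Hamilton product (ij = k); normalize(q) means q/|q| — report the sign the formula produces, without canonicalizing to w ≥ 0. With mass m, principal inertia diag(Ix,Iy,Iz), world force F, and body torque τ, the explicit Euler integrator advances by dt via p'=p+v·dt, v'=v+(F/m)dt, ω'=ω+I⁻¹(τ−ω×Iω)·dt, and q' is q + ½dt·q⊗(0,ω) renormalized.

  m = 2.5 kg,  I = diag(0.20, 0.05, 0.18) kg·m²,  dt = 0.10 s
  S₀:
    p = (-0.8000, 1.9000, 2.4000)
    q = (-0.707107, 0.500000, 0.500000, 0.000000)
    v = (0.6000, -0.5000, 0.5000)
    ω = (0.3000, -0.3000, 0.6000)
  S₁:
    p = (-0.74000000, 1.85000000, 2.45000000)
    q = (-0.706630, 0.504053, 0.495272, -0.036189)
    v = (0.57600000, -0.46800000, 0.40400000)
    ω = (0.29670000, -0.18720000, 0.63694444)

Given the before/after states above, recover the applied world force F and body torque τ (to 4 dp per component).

F = (-0.6000, 0.8000, -2.4000)
τ = (-0.0300, 0.0600, 0.0800)

rate change Δω = (-0.00330000, 0.11280000, 0.03694444)
I·α + gyro = (-0.0300, 0.0600, 0.0800)
Δv = v₁−v₀ = (-0.02400000, 0.03200000, -0.09600000)
m·(v₁−v₀)/dt = (-0.6000, 0.8000, -2.4000)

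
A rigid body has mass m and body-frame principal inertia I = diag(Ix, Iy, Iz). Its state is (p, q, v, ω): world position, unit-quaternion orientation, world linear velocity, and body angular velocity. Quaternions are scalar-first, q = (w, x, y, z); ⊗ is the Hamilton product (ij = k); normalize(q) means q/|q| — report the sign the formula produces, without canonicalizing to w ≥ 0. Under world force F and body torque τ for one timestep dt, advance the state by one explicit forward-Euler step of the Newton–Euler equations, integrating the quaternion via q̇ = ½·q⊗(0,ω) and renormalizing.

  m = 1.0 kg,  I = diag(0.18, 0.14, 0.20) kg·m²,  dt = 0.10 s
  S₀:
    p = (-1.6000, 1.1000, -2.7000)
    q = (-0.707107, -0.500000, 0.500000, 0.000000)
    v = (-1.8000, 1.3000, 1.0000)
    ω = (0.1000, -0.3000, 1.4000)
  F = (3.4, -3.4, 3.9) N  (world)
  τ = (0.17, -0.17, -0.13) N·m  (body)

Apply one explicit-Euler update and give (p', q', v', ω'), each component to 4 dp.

gyro term ω×Iω = (-0.0252, -0.0028, 0.0012)
(τ − ω×Iω)/I = (1.0844, -1.1943, -0.6560)
ω + α·dt = (0.2084, -0.4194, 1.3344)
Hamilton product q⊗(0,ω) = (0.2000000, 0.6292893, 0.9121321, -0.8899498)
q + ½dt·q⊗(0,ω), renormalized = (-0.6953, -0.4673, 0.5442, -0.0444)
new position p' = (-1.7800, 1.2300, -2.6000)
v' = v + a·dt = (-1.4600, 0.9600, 1.3900)

p' = (-1.7800, 1.2300, -2.6000)
q' = (-0.6953, -0.4673, 0.5442, -0.0444)
v' = (-1.4600, 0.9600, 1.3900)
ω' = (0.2084, -0.4194, 1.3344)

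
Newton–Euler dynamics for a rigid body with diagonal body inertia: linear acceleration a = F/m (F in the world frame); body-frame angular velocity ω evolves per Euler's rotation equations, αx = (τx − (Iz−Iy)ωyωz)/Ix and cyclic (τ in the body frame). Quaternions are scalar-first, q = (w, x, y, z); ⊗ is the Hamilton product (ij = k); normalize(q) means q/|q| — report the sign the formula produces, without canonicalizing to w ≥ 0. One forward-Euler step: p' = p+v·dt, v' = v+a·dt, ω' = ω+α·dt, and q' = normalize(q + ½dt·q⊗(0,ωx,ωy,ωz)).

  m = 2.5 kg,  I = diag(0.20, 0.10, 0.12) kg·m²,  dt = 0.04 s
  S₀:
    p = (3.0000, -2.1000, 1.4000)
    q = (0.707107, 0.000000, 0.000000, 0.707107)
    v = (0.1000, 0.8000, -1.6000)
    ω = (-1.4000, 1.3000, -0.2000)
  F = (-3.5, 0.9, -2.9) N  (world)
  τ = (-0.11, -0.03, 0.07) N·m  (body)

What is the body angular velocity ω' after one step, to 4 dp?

ω' = (-1.4210, 1.2790, -0.2373)

angular accel α = (-0.5240, -0.5240, -0.9333)
ω' = ω + α·dt = (-1.4210, 1.2790, -0.2373)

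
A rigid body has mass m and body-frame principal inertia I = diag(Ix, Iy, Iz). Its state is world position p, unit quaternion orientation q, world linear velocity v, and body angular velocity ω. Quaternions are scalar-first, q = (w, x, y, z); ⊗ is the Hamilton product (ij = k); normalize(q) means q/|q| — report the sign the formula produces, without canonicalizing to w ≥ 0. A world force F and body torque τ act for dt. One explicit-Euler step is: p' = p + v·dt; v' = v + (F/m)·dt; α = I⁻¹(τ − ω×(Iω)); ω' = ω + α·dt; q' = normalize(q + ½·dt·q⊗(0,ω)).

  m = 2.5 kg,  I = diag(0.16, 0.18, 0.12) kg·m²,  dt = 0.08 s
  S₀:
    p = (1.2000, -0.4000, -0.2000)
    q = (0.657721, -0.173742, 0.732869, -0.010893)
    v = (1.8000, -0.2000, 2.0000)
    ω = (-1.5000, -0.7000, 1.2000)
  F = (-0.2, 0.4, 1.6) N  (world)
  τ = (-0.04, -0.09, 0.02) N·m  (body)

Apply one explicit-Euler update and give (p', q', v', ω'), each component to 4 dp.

new position p' = (1.3440, -0.4160, -0.0400)
v + (F/m)dt = (1.7936, -0.1872, 2.0512)
α = I⁻¹(τ − ω×Iω) = (-0.5650, -0.1000, -0.0083)
new body rate ω' = (-1.5452, -0.7080, 1.1993)
q⊗(0,ω) = (0.2654669, -0.1147638, -0.2355748, 2.0101881)
q' = normalize(q + ½dt·q⊗(0,ω)) = (0.6661, -0.1777, 0.7210, 0.0693)

p' = (1.3440, -0.4160, -0.0400)
q' = (0.6661, -0.1777, 0.7210, 0.0693)
v' = (1.7936, -0.1872, 2.0512)
ω' = (-1.5452, -0.7080, 1.1993)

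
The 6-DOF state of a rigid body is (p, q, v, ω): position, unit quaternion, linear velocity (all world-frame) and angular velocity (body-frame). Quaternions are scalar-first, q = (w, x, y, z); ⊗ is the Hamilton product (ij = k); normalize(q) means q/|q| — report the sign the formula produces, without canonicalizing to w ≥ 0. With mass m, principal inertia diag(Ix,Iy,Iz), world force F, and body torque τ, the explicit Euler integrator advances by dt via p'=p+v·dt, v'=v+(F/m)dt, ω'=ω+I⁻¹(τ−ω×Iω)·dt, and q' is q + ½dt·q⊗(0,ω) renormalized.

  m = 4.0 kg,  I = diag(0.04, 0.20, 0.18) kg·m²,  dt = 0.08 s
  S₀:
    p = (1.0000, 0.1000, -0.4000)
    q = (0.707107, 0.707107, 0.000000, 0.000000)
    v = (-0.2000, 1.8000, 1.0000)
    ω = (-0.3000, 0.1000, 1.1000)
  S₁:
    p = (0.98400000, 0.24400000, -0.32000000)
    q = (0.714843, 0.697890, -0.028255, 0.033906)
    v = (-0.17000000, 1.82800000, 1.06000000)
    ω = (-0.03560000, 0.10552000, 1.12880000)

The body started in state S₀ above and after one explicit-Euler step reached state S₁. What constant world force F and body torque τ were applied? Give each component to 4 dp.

F = (1.5000, 1.4000, 3.0000)
τ = (0.1300, 0.0600, 0.0600)

velocity change Δv = (0.03000000, 0.02800000, 0.06000000)
m·(v₁−v₀)/dt = (1.5000, 1.4000, 3.0000)
Δω = ω₁−ω₀ = (0.26440000, 0.00552000, 0.02880000)
τ = I·(Δω/dt) + ω₀×(Iω₀) = (0.1300, 0.0600, 0.0600)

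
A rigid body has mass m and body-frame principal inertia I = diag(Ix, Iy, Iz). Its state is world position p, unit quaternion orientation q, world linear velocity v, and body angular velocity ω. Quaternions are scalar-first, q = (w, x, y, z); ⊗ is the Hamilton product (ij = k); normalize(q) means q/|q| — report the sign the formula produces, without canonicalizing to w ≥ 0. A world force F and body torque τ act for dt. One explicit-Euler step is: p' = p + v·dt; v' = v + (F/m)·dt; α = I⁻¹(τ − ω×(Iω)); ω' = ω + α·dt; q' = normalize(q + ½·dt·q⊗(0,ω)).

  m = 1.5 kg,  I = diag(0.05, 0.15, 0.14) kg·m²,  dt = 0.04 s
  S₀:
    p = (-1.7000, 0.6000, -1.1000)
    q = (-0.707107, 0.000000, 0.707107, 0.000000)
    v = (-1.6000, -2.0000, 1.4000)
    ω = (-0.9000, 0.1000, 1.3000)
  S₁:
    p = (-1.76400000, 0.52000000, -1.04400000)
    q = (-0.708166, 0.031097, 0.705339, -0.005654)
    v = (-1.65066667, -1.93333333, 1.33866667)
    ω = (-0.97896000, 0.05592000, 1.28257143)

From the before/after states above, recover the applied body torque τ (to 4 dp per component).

Δω = ω₁−ω₀ = (-0.07896000, -0.04408000, -0.01742857)
gyro term ω₀×Iω₀ = (-0.0013, 0.1053, -0.0090)
τ = I·(Δω/dt) + ω₀×(Iω₀) = (-0.1000, -0.0600, -0.0700)

τ = (-0.1000, -0.0600, -0.0700)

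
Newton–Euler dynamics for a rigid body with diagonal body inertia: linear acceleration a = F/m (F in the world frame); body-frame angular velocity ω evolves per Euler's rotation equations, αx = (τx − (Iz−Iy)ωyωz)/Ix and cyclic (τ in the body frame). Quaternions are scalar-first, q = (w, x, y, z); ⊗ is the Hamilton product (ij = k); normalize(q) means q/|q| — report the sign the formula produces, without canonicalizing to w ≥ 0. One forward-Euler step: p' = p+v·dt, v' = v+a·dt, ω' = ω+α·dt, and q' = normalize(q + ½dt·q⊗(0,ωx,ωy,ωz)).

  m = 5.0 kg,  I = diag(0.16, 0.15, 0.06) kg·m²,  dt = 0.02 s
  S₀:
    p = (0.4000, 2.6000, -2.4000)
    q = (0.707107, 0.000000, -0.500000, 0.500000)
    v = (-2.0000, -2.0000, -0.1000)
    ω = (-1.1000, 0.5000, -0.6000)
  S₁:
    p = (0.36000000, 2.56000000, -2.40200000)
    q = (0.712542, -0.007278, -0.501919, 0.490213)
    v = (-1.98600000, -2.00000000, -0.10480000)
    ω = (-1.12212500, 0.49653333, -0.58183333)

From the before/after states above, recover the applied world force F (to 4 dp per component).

F = (3.5000, 0.0000, -1.2000)

v₁ − v₀ = (0.01400000, 0.00000000, -0.00480000)
applied force F = (3.5000, 0.0000, -1.2000)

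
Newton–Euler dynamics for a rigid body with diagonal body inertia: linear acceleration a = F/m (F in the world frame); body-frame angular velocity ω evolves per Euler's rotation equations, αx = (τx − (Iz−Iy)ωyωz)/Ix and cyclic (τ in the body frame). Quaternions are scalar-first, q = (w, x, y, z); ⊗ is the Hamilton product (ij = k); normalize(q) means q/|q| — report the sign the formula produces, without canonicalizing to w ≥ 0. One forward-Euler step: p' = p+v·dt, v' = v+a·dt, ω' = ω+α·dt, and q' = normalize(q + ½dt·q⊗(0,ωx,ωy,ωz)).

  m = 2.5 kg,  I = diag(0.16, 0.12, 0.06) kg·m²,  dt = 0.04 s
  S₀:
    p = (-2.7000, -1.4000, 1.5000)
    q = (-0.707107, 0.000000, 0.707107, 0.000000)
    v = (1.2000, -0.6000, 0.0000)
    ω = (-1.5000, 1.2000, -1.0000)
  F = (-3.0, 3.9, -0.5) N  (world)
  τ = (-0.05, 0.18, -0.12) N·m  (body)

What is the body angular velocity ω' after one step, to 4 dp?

ω' = (-1.5305, 1.2100, -1.1280)

precession coupling ω×(Iω) = (0.0720, 0.1500, 0.0720)
(τ − ω×Iω)/I = (-0.7625, 0.2500, -3.2000)
ω' = ω + α·dt = (-1.5305, 1.2100, -1.1280)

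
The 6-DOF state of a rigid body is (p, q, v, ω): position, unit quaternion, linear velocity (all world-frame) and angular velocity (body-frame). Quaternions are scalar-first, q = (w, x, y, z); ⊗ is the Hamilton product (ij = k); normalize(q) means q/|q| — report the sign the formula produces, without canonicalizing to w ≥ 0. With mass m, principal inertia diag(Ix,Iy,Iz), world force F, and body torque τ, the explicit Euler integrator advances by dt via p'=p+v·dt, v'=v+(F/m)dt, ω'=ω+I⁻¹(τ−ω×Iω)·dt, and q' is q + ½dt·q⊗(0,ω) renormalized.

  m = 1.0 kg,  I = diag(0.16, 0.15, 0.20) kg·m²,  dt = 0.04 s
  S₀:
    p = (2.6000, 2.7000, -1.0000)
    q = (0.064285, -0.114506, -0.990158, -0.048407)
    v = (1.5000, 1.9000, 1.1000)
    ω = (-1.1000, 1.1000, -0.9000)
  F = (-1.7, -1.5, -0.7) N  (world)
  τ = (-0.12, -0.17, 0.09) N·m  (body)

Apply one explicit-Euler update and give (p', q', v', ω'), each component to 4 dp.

a = (-1.7000, -1.5000, -0.7000)
p' = p + v·dt = (2.6600, 2.7760, -0.9560)
v' = v + a·dt = (1.4320, 1.8400, 1.0720)
angular accel α = (-0.4406, -0.8693, 0.3895)
new body rate ω' = (-1.1176, 1.0652, -0.8844)
q⊗(0,ω) = (0.9196509, 0.8736764, 0.0209058, -1.2729869)
updated quaternion q' = (0.0826, -0.0970, -0.9891, -0.0738)

p' = (2.6600, 2.7760, -0.9560)
q' = (0.0826, -0.0970, -0.9891, -0.0738)
v' = (1.4320, 1.8400, 1.0720)
ω' = (-1.1176, 1.0652, -0.8844)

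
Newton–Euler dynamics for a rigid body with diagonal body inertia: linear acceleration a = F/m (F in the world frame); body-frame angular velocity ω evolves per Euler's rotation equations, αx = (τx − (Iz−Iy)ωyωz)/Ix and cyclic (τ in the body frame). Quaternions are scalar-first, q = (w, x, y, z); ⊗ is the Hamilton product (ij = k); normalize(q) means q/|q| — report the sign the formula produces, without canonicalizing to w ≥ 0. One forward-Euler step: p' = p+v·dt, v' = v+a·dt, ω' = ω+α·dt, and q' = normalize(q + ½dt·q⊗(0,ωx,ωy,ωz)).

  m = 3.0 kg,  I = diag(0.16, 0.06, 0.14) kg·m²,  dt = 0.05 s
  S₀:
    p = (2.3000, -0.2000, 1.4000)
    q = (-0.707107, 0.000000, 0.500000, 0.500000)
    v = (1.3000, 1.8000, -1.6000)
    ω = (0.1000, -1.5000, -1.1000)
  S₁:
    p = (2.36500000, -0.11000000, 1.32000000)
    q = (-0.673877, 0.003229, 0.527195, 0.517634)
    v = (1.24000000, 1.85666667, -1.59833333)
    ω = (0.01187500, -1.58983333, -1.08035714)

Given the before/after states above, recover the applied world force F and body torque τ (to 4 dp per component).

ω₁ − ω₀ = (-0.08812500, -0.08983333, 0.01964286)
ω₀×(Iω₀) = (0.1320, -0.0022, 0.0150)
I·α + gyro = (-0.1500, -0.1100, 0.0700)
v₁ − v₀ = (-0.06000000, 0.05666667, 0.00166667)
F = m·Δv/dt = (-3.6000, 3.4000, 0.1000)

F = (-3.6000, 3.4000, 0.1000)
τ = (-0.1500, -0.1100, 0.0700)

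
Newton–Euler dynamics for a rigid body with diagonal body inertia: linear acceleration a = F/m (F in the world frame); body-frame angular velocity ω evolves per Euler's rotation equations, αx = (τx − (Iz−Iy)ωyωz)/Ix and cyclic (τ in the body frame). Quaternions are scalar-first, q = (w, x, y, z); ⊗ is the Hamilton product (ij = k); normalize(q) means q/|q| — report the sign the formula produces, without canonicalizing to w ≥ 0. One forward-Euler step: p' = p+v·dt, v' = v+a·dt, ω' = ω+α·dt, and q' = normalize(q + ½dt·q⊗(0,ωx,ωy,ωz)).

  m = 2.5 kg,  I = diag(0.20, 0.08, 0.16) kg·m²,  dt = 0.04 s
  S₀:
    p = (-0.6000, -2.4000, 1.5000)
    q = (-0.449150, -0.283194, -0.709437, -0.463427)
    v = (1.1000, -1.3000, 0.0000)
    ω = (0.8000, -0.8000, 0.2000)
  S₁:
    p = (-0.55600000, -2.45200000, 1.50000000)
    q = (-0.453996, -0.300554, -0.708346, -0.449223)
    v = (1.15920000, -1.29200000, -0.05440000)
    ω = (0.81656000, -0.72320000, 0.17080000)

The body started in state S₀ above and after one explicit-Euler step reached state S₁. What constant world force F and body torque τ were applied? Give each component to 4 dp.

F = (3.7000, 0.5000, -3.4000)
τ = (0.0700, 0.1600, -0.0400)

Δω = ω₁−ω₀ = (0.01656000, 0.07680000, -0.02920000)
applied torque τ = (0.0700, 0.1600, -0.0400)
velocity change Δv = (0.05920000, 0.00800000, -0.05440000)
applied force F = (3.7000, 0.5000, -3.4000)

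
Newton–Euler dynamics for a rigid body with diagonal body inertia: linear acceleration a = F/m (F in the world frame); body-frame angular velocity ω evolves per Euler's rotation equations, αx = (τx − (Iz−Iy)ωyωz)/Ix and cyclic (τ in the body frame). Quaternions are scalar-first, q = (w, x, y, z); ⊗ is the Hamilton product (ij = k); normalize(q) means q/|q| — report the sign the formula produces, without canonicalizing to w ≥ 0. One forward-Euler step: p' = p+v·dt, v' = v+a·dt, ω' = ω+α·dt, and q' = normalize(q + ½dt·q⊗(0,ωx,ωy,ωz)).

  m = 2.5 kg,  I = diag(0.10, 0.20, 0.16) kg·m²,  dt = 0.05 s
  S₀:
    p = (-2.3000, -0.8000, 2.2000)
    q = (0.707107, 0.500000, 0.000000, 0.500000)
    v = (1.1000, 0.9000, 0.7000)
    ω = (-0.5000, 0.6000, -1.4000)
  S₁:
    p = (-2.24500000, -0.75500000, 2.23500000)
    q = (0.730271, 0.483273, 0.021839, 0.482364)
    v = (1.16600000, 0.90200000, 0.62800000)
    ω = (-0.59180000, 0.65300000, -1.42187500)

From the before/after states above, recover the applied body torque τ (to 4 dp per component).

rate change Δω = (-0.09180000, 0.05300000, -0.02187500)
ω₀×(Iω₀) = (0.0336, -0.0420, -0.0300)
I·α + gyro = (-0.1500, 0.1700, -0.1000)

τ = (-0.1500, 0.1700, -0.1000)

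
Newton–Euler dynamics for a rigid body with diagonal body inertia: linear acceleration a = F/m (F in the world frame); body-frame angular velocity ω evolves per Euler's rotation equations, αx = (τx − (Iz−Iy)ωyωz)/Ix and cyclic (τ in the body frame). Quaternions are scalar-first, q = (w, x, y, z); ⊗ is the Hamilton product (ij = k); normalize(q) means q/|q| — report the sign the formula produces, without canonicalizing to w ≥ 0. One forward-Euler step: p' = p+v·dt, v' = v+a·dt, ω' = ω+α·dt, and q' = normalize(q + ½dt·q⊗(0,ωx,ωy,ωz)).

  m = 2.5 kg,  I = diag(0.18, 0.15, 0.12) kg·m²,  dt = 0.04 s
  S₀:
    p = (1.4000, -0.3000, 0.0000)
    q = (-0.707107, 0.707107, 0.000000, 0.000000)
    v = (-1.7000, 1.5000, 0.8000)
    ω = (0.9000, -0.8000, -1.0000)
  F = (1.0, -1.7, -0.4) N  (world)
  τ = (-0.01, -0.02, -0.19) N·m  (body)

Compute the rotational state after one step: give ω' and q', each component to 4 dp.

ω' = (0.9031, -0.7909, -1.0705)
q' = (-0.7195, 0.6940, 0.0254, 0.0028)

gyro term ω×Iω = (-0.0240, -0.0540, 0.0216)
(τ − ω×Iω)/I = (0.0778, 0.2267, -1.7633)
new body rate ω' = (0.9031, -0.7909, -1.0705)
Hamilton product q⊗(0,ω) = (-0.6363963, -0.6363963, 1.2727926, 0.1414214)
q' = normalize(q + ½dt·q⊗(0,ω)) = (-0.7195, 0.6940, 0.0254, 0.0028)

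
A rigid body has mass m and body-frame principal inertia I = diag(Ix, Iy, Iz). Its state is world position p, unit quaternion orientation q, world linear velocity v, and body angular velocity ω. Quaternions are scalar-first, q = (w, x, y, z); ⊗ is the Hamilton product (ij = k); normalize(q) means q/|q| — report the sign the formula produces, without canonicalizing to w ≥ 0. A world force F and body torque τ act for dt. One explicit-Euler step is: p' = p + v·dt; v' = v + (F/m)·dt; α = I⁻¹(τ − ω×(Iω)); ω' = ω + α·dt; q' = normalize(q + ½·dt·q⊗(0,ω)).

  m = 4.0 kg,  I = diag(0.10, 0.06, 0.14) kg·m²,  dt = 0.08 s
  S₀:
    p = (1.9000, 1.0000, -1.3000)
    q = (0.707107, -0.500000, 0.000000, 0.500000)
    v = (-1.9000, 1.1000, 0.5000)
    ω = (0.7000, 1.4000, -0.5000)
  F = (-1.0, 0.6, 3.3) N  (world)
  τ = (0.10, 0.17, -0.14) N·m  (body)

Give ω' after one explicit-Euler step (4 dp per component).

ω' = (0.8248, 1.6080, -0.5576)

precession coupling ω×(Iω) = (-0.0560, 0.0140, -0.0392)
angular accel α = (1.5600, 2.6000, -0.7200)
ω' = ω + α·dt = (0.8248, 1.6080, -0.5576)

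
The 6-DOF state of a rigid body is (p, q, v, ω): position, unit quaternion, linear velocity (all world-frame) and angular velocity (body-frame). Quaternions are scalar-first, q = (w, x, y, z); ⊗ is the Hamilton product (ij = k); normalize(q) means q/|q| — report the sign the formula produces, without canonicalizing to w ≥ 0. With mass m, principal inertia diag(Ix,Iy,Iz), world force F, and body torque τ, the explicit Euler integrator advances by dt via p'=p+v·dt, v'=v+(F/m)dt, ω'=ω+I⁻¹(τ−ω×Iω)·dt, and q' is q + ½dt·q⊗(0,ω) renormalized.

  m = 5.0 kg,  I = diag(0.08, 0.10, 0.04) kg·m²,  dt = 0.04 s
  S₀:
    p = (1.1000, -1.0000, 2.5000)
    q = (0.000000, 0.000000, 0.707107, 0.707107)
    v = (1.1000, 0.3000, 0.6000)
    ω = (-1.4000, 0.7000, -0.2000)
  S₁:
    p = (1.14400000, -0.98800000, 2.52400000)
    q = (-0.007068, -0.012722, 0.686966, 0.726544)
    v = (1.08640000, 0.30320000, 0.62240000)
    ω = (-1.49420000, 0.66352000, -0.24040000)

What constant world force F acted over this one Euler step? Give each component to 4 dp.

F = (-1.7000, 0.4000, 2.8000)

Δv = v₁−v₀ = (-0.01360000, 0.00320000, 0.02240000)
applied force F = (-1.7000, 0.4000, 2.8000)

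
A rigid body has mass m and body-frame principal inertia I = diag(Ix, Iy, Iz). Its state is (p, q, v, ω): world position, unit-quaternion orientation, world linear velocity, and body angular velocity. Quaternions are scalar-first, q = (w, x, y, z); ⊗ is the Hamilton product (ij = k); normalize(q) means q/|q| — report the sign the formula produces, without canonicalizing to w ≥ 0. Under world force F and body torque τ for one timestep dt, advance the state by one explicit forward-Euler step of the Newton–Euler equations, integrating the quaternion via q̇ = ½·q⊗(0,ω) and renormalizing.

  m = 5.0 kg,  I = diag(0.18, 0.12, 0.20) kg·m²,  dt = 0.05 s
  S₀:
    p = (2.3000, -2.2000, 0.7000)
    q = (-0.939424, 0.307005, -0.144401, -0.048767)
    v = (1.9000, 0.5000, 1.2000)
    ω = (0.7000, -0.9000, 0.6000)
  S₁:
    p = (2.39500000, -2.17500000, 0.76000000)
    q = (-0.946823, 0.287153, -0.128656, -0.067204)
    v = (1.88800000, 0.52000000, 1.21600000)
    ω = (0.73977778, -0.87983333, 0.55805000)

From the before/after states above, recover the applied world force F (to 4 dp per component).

velocity change Δv = (-0.01200000, 0.02000000, 0.01600000)
applied force F = (-1.2000, 2.0000, 1.6000)

F = (-1.2000, 2.0000, 1.6000)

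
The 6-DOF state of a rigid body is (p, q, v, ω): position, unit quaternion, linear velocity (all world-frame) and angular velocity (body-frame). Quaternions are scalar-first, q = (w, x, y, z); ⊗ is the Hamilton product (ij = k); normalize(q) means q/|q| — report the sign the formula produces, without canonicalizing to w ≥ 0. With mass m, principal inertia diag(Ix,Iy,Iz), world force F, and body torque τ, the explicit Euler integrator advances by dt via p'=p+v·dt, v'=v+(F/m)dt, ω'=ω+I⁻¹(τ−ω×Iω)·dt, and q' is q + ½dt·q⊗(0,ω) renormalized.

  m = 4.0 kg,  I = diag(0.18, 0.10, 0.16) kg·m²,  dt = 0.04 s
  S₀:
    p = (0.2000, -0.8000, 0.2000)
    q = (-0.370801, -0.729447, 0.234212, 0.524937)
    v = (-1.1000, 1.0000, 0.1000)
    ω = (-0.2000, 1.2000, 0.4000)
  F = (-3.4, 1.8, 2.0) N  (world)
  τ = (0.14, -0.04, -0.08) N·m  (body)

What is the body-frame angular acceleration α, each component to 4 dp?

α = (0.6178, -0.3840, -0.6200)

ω×(Iω) gyroscopic = (0.0288, -0.0016, 0.0192)
angular accel α = (0.6178, -0.3840, -0.6200)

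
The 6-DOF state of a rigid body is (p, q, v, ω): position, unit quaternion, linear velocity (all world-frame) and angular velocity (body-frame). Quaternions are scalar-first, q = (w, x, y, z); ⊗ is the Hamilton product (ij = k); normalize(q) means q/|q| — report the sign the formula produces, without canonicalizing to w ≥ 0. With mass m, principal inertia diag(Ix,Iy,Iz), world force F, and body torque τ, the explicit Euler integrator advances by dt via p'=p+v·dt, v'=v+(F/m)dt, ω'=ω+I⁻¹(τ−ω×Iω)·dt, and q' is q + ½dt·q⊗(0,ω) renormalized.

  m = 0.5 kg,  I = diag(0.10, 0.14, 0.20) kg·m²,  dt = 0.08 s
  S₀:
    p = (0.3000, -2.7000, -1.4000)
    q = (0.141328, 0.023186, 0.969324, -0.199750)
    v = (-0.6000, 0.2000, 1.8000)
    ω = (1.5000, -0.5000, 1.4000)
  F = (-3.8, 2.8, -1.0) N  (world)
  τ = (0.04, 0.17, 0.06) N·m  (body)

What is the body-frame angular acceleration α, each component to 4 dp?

precession coupling ω×(Iω) = (-0.0420, -0.2100, -0.0300)
angular accel α = (0.8200, 2.7143, 0.4500)

α = (0.8200, 2.7143, 0.4500)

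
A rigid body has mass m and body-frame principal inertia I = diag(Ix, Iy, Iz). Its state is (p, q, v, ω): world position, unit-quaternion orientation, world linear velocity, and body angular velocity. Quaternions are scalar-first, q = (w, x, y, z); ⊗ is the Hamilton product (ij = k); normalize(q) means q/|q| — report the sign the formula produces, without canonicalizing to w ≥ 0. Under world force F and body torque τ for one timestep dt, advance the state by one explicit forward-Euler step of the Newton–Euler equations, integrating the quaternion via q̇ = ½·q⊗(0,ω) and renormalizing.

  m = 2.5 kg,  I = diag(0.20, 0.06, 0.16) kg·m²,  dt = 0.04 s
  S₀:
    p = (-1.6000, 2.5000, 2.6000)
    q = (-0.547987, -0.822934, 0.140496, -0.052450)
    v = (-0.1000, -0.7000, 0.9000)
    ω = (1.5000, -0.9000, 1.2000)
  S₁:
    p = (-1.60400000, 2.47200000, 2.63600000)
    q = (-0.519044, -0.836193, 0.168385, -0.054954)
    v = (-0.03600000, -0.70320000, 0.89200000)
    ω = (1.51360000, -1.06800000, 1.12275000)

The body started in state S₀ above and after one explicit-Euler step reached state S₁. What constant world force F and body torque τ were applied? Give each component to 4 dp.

Δv = v₁−v₀ = (0.06400000, -0.00320000, -0.00800000)
F = m·Δv/dt = (4.0000, -0.2000, -0.5000)
Δω = ω₁−ω₀ = (0.01360000, -0.16800000, -0.07725000)
precession coupling = (-0.1080, 0.0720, 0.1890)
applied torque τ = (-0.0400, -0.1800, -0.1200)

F = (4.0000, -0.2000, -0.5000)
τ = (-0.0400, -0.1800, -0.1200)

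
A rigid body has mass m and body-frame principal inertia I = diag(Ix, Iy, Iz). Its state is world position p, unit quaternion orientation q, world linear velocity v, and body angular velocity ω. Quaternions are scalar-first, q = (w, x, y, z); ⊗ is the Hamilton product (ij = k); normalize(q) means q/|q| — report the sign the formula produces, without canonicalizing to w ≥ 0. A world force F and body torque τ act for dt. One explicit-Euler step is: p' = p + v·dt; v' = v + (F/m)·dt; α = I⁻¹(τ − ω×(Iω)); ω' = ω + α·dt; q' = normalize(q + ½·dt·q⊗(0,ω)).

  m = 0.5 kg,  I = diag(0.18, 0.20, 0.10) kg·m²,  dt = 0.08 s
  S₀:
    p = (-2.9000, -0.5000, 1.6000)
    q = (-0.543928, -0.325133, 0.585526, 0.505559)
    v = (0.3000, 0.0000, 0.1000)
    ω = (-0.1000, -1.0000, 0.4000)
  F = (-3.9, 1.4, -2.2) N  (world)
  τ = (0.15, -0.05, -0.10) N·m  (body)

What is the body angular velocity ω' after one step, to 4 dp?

gyro term ω×Iω = (0.0400, -0.0032, 0.0020)
α = I⁻¹(τ − ω×Iω) = (0.6111, -0.2340, -1.0200)
ω' = ω + α·dt = (-0.0511, -1.0187, 0.3184)

ω' = (-0.0511, -1.0187, 0.3184)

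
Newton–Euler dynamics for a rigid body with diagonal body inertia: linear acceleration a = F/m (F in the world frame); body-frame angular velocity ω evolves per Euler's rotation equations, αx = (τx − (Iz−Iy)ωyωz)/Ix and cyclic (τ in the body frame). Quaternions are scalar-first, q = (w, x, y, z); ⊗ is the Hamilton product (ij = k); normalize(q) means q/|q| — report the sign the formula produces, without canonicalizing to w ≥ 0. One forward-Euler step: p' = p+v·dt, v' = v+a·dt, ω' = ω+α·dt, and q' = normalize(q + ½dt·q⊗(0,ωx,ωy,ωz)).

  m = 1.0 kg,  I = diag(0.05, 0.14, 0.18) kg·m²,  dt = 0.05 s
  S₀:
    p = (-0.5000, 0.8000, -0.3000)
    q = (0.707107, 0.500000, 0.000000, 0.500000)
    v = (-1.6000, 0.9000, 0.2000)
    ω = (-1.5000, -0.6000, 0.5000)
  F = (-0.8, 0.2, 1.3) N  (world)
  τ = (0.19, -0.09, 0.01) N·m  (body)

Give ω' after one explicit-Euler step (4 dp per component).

ω' = (-1.2980, -0.6670, 0.4803)

(τ − ω×Iω)/I = (4.0400, -1.3393, -0.3944)
new body rate ω' = (-1.2980, -0.6670, 0.4803)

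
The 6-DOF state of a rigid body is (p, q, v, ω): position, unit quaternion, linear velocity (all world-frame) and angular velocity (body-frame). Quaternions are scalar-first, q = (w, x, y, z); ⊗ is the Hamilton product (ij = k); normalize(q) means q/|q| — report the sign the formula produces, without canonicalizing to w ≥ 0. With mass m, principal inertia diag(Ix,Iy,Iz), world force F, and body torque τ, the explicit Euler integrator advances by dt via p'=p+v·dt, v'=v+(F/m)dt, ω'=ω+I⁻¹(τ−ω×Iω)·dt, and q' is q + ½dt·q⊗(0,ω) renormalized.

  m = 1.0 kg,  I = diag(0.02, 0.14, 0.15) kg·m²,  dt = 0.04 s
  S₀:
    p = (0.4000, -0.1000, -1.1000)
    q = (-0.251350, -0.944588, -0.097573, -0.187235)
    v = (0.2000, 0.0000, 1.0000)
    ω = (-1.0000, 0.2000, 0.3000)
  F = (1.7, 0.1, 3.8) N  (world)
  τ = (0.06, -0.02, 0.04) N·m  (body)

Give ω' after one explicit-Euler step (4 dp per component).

ω' = (-0.8812, 0.1831, 0.3171)

gyro term ω×Iω = (0.0006, 0.0390, -0.0240)
α = I⁻¹(τ − ω×Iω) = (2.9700, -0.4214, 0.4267)
ω' = ω + α·dt = (-0.8812, 0.1831, 0.3171)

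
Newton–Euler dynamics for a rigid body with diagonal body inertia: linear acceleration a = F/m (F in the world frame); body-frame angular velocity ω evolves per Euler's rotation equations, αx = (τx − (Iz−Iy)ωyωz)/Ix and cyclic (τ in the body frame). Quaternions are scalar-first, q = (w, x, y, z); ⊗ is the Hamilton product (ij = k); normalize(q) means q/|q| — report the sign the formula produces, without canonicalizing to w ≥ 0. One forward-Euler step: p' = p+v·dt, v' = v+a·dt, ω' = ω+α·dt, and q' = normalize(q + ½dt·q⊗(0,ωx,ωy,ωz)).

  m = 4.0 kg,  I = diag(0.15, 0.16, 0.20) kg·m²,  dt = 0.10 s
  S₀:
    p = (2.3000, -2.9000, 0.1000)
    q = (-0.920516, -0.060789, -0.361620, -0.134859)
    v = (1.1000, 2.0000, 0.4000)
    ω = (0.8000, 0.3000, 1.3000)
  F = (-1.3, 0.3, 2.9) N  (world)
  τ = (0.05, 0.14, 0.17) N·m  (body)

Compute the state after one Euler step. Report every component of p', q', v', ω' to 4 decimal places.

linear accel F/m = (-0.3250, 0.0750, 0.7250)
p + v·dt = (2.4100, -2.7000, 0.1400)
new velocity v' = (1.0675, 2.0075, 0.4725)
ω×(Iω) gyroscopic = (0.0156, -0.0520, 0.0024)
α = I⁻¹(τ − ω×Iω) = (0.2293, 1.2000, 0.8380)
ω' = ω + α·dt = (0.8229, 0.4200, 1.3838)
Hamilton product q⊗(0,ω) = (0.3324339, -1.1660611, -0.3050163, -0.9256115)
updated quaternion q' = (-0.9012, -0.1187, -0.3757, -0.1806)

p' = (2.4100, -2.7000, 0.1400)
q' = (-0.9012, -0.1187, -0.3757, -0.1806)
v' = (1.0675, 2.0075, 0.4725)
ω' = (0.8229, 0.4200, 1.3838)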